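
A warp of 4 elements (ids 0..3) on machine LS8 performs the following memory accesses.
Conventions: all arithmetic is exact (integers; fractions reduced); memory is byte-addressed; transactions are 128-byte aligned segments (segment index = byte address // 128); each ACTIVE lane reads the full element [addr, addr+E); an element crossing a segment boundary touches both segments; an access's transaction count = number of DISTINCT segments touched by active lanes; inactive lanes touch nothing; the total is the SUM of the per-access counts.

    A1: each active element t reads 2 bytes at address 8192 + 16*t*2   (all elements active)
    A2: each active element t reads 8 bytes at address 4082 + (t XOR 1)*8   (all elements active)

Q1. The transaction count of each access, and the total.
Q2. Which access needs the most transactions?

A1: 1 transaction
A2: 2 transactions

Answer: 1,2; total 3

Answer: A2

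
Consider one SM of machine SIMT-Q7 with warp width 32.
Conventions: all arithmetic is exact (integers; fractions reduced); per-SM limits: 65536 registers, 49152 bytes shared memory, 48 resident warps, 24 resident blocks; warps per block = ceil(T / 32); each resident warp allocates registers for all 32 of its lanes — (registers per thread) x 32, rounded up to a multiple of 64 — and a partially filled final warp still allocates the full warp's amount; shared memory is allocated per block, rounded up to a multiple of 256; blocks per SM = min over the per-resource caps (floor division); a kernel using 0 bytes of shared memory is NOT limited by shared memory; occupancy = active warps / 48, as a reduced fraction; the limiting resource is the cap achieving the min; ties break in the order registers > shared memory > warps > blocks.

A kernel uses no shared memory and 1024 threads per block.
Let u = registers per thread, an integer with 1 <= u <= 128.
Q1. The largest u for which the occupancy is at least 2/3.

Answer: u = 64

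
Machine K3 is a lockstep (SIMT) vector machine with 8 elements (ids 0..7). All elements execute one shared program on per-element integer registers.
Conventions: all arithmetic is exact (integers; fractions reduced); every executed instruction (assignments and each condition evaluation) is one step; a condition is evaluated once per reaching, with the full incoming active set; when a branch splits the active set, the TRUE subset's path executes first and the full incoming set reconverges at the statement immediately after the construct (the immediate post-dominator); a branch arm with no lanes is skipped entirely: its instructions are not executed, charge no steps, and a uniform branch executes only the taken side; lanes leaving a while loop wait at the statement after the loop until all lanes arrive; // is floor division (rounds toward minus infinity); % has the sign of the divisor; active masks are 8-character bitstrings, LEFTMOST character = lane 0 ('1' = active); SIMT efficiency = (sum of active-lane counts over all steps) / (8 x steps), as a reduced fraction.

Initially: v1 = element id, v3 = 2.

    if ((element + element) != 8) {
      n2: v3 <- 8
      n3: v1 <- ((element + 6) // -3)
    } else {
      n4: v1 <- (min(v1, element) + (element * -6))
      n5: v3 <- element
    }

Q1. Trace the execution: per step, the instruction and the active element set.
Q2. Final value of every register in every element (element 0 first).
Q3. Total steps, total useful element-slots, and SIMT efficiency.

step 0: eval ((element + element) != 8) 11111111
step 1: v3 <- 8                      11110111
step 2: v1 <- ((element + 6) // -3)  11110111
step 3: v1 <- (min(v1, element) + (element * -6)) 00001000
step 4: v3 <- element                00001000

Answer: 5 steps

v1: -2,-3,-3,-3,-20,-4,-4,-5
v3: 8,8,8,8,4,8,8,8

steps = 5; useful = 24; efficiency = 24/40 = 3/5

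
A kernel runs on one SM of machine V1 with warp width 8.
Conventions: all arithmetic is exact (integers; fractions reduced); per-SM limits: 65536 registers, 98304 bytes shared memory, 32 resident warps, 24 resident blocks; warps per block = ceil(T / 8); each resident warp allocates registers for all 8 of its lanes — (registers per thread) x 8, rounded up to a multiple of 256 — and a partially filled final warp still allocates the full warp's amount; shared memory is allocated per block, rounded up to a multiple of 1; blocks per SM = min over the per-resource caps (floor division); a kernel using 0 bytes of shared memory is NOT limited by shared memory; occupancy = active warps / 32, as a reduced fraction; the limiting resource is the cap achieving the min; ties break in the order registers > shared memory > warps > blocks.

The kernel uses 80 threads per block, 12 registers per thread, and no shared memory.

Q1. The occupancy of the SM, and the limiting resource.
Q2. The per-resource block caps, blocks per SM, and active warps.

Answer: occupancy 15/16, limited by warps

registers: 25 blocks
shared memory: no limit (kernel uses none)
warps: 3 blocks
blocks: 24 blocks

Answer: 3 blocks, 30 active warps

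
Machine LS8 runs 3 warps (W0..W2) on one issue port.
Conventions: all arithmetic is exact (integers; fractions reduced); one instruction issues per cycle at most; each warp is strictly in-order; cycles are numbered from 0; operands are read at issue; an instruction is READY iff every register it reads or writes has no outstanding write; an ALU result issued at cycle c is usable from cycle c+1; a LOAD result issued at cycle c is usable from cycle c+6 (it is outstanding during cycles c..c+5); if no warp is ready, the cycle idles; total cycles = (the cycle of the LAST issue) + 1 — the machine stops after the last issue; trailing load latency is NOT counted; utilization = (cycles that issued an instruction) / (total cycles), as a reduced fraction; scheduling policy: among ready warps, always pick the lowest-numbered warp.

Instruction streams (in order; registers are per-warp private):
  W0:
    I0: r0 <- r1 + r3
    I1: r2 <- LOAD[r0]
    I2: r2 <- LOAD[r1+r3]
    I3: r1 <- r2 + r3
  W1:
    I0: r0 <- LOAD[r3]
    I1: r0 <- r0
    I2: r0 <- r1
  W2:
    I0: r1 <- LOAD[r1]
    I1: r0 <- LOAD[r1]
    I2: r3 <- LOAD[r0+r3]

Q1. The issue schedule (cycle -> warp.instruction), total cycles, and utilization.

cycle 0: W0.I0
cycle 1: W0.I1
cycle 2: W1.I0
cycle 3: W2.I0
cycle 4: idle
cycle 5: idle
cycle 6: idle
cycle 7: W0.I2
cycle 8: W1.I1
cycle 9: W1.I2
cycle 10: W2.I1
cycle 11: idle
cycle 12: idle
cycle 13: W0.I3
cycle 14: idle
cycle 15: idle
cycle 16: W2.I2

Answer: 17 cycles, utilization 10/17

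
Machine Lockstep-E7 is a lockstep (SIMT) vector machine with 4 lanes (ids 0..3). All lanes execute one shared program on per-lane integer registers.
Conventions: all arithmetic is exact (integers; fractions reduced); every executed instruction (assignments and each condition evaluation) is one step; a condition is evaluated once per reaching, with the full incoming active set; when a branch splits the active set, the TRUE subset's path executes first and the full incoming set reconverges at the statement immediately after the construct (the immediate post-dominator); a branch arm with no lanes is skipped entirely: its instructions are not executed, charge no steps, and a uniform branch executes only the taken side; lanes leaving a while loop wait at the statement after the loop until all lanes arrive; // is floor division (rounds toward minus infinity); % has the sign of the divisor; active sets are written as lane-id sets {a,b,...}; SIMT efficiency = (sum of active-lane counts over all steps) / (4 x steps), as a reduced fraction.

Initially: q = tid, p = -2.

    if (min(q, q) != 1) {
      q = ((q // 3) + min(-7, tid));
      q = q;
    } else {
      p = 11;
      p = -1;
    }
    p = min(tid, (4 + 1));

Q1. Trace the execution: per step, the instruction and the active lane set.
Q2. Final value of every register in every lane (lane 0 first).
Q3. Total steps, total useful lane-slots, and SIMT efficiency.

step 0: eval (min(q, q) != 1)        {0,1,2,3}
step 1: q <- ((q // 3) + min(-7, tid)) {0,2,3}
step 2: q <- q                       {0,2,3}
step 3: p <- 11                      {1}
step 4: p <- -1                      {1}
step 5: p <- min(tid, (4 + 1))       {0,1,2,3}

Answer: 6 steps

q: -7,1,-7,-6
p: 0,1,2,3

steps = 6; useful = 16; efficiency = 16/24 = 2/3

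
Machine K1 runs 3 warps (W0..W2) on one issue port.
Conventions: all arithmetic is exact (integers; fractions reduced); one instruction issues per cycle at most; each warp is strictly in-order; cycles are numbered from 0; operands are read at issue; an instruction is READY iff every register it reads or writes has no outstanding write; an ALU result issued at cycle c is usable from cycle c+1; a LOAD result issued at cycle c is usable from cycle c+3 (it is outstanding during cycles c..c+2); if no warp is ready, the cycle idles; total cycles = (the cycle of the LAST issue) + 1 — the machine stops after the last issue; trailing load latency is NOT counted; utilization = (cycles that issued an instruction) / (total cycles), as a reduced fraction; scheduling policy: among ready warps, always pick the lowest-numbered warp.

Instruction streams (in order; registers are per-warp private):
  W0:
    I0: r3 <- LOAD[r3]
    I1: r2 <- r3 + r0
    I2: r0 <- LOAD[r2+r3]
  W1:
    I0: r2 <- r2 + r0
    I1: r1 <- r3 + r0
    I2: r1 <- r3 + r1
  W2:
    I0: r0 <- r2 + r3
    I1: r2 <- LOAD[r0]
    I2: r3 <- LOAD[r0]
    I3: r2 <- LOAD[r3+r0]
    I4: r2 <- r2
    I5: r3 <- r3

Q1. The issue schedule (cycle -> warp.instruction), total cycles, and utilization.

cycle 0: W0.I0
cycle 1: W1.I0
cycle 2: W1.I1
cycle 3: W0.I1
cycle 4: W0.I2
cycle 5: W1.I2
cycle 6: W2.I0
cycle 7: W2.I1
cycle 8: W2.I2
cycle 9: idle
cycle 10: idle
cycle 11: W2.I3
cycle 12: idle
cycle 13: idle
cycle 14: W2.I4
cycle 15: W2.I5

Answer: 16 cycles, utilization 3/4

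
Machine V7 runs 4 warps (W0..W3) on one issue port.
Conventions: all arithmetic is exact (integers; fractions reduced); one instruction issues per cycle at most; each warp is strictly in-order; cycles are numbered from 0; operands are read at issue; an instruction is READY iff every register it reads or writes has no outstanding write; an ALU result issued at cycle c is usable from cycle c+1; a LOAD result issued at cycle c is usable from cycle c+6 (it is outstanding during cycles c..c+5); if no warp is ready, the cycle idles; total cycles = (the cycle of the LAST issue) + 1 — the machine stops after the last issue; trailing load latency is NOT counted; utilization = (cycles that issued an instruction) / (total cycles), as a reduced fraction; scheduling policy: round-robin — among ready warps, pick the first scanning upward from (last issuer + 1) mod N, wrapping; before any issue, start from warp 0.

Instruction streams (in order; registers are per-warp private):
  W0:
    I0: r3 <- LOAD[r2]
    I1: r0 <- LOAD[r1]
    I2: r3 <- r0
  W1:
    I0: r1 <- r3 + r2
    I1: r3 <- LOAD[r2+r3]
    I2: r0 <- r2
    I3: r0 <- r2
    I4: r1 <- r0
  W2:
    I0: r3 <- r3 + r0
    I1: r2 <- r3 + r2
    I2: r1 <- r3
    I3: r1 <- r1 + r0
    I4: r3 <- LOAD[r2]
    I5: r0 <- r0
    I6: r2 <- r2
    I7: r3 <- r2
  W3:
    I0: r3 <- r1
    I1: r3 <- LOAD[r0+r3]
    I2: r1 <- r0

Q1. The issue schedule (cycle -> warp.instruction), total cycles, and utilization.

cycle 0: W0.I0
cycle 1: W1.I0
cycle 2: W2.I0
cycle 3: W3.I0
cycle 4: W0.I1
cycle 5: W1.I1
cycle 6: W2.I1
cycle 7: W3.I1
cycle 8: W1.I2
cycle 9: W2.I2
cycle 10: W3.I2
cycle 11: W0.I2
cycle 12: W1.I3
cycle 13: W2.I3
cycle 14: W1.I4
cycle 15: W2.I4
cycle 16: W2.I5
cycle 17: W2.I6
cycle 18: idle
cycle 19: idle
cycle 20: idle
cycle 21: W2.I7

Answer: 22 cycles, utilization 19/22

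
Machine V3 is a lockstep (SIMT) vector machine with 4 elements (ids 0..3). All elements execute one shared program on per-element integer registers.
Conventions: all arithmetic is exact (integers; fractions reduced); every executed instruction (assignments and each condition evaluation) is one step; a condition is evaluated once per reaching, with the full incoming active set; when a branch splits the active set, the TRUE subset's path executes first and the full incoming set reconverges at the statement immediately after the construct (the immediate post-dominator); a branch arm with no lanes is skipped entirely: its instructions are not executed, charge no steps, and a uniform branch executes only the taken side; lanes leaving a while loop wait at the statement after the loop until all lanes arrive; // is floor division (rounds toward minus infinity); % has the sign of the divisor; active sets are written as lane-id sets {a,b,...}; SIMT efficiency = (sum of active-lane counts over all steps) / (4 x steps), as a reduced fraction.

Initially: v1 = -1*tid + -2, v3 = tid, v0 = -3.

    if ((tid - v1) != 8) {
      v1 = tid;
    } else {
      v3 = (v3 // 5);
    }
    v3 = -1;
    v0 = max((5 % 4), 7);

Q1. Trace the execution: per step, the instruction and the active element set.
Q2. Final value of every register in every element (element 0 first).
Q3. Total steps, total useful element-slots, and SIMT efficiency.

step 0: eval ((tid - v1) != 8)       {0,1,2,3}
step 1: v1 <- tid                    {0,1,2}
step 2: v3 <- (v3 // 5)              {3}
step 3: v3 <- -1                     {0,1,2,3}
step 4: v0 <- max((5 % 4), 7)        {0,1,2,3}

Answer: 5 steps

v1: 0,1,2,-5
v3: -1,-1,-1,-1
v0: 7,7,7,7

steps = 5; useful = 16; efficiency = 16/20 = 4/5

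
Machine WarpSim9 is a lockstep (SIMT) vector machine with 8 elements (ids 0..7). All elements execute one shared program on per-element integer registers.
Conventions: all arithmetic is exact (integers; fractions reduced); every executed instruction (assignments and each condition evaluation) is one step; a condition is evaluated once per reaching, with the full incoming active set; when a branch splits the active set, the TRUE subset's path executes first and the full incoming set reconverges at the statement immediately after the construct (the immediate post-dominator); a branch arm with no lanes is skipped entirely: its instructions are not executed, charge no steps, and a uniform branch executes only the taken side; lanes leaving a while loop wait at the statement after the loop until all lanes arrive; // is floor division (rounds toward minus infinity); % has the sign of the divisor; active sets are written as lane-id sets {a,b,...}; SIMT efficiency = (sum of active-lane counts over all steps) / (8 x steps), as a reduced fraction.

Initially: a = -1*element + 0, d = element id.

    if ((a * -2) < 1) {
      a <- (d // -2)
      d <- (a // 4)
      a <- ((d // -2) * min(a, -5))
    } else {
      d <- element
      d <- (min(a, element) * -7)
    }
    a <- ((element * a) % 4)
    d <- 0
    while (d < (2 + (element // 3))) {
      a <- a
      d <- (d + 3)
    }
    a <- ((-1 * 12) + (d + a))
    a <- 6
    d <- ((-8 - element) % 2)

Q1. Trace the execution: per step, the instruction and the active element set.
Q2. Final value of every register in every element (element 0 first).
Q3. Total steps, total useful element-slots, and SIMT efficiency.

step 0: eval ((a * -2) < 1)          {0,1,2,3,4,5,6,7}
step 1: a <- (d // -2)               {0}
step 2: d <- (a // 4)                {0}
step 3: a <- ((d // -2) * min(a, -5)) {0}
step 4: d <- element                 {1,2,3,4,5,6,7}
step 5: d <- (min(a, element) * -7)  {1,2,3,4,5,6,7}
step 6: a <- ((element * a) % 4)     {0,1,2,3,4,5,6,7}
step 7: d <- 0                       {0,1,2,3,4,5,6,7}
step 8: eval (d < (2 + (element // 3))) {0,1,2,3,4,5,6,7}
step 9: a <- a                       {0,1,2,3,4,5,6,7}
step 10: d <- (d + 3)                 {0,1,2,3,4,5,6,7}
step 11: eval (d < (2 + (element // 3))) {0,1,2,3,4,5,6,7}
step 12: a <- a                       {6,7}
step 13: d <- (d + 3)                 {6,7}
step 14: eval (d < (2 + (element // 3))) {6,7}
step 15: a <- ((-1 * 12) + (d + a))   {0,1,2,3,4,5,6,7}
step 16: a <- 6                       {0,1,2,3,4,5,6,7}
step 17: d <- ((-8 - element) % 2)    {0,1,2,3,4,5,6,7}

Answer: 18 steps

a: 6,6,6,6,6,6,6,6
d: 0,1,0,1,0,1,0,1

steps = 18; useful = 103; efficiency = 103/144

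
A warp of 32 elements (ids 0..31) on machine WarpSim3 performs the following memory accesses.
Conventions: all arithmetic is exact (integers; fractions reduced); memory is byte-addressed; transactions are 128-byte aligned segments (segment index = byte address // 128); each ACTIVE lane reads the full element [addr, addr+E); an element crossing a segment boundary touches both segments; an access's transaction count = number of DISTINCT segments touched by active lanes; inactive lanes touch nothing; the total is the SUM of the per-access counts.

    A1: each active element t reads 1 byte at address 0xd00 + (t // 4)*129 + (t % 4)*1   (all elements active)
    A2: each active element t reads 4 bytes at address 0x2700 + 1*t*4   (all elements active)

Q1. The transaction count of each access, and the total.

A1: 8 transactions
A2: 1 transaction

Answer: 8,1; total 9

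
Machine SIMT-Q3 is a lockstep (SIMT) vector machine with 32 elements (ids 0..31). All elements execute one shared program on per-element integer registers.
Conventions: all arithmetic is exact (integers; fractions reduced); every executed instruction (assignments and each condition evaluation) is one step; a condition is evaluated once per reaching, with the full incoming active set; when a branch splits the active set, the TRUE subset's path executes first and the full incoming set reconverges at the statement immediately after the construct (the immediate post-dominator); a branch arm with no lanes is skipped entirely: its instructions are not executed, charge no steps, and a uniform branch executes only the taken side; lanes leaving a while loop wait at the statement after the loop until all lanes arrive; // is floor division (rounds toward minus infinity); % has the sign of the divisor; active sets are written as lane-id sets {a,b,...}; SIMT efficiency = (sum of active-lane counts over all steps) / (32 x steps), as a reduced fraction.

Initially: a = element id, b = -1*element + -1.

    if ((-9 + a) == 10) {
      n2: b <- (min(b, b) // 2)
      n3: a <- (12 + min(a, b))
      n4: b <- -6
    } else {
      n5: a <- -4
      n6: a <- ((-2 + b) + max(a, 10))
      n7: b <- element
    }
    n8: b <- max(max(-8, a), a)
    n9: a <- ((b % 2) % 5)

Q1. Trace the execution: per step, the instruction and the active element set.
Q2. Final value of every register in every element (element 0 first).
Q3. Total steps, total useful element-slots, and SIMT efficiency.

step 0: eval ((-9 + a) == 10)        {0,1,2,3,4,5,6,7,8,9,10,11,12,13,14,15,16,17,18,19,20,21,22,23,24,25,26,27,28,29,30,31}
step 1: b <- (min(b, b) // 2)        {19}
step 2: a <- (12 + min(a, b))        {19}
step 3: b <- -6                      {19}
step 4: a <- -4                      {0,1,2,3,4,5,6,7,8,9,10,11,12,13,14,15,16,17,18,20,21,22,23,24,25,26,27,28,29,30,31}
step 5: a <- ((-2 + b) + max(a, 10)) {0,1,2,3,4,5,6,7,8,9,10,11,12,13,14,15,16,17,18,20,21,22,23,24,25,26,27,28,29,30,31}
step 6: b <- element                 {0,1,2,3,4,5,6,7,8,9,10,11,12,13,14,15,16,17,18,20,21,22,23,24,25,26,27,28,29,30,31}
step 7: b <- max(max(-8, a), a)      {0,1,2,3,4,5,6,7,8,9,10,11,12,13,14,15,16,17,18,19,20,21,22,23,24,25,26,27,28,29,30,31}
step 8: a <- ((b % 2) % 5)           {0,1,2,3,4,5,6,7,8,9,10,11,12,13,14,15,16,17,18,19,20,21,22,23,24,25,26,27,28,29,30,31}

Answer: 9 steps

a: 1,0,1,0,1,0,1,0,1,0,1,0,1,0,1,0,0,0,0,0,0,0,0,0,0,0,0,0,0,0,0,0
b: 7,6,5,4,3,2,1,0,-1,-2,-3,-4,-5,-6,-7,-8,-8,-8,-8,2,-8,-8,-8,-8,-8,-8,-8,-8,-8,-8,-8,-8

steps = 9; useful = 192; efficiency = 192/288 = 2/3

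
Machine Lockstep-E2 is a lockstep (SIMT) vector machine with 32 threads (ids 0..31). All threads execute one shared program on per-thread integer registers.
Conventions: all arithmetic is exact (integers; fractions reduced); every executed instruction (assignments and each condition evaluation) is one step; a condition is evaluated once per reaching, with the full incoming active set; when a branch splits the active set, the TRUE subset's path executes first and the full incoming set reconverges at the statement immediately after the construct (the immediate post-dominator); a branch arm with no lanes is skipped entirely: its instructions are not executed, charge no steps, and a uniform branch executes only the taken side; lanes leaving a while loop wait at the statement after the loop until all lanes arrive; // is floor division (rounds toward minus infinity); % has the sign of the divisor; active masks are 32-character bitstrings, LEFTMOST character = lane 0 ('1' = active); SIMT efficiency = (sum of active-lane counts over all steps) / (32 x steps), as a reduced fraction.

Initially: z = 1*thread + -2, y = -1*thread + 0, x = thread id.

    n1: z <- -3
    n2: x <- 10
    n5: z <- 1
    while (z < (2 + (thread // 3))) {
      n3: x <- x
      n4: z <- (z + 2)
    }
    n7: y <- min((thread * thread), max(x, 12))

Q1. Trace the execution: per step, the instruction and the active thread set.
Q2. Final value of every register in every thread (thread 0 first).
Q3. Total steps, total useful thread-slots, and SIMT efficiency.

step 0: z <- -3                      11111111111111111111111111111111
step 1: x <- 10                      11111111111111111111111111111111
step 2: z <- 1                       11111111111111111111111111111111
step 3: eval (z < (2 + (thread // 3))) 11111111111111111111111111111111
step 4: x <- x                       11111111111111111111111111111111
step 5: z <- (z + 2)                 11111111111111111111111111111111
step 6: eval (z < (2 + (thread // 3))) 11111111111111111111111111111111
step 7: x <- x                       00000011111111111111111111111111
step 8: z <- (z + 2)                 00000011111111111111111111111111
step 9: eval (z < (2 + (thread // 3))) 00000011111111111111111111111111
step 10: x <- x                       00000000000011111111111111111111
step 11: z <- (z + 2)                 00000000000011111111111111111111
step 12: eval (z < (2 + (thread // 3))) 00000000000011111111111111111111
step 13: x <- x                       00000000000000000011111111111111
step 14: z <- (z + 2)                 00000000000000000011111111111111
step 15: eval (z < (2 + (thread // 3))) 00000000000000000011111111111111
step 16: x <- x                       00000000000000000000000011111111
step 17: z <- (z + 2)                 00000000000000000000000011111111
step 18: eval (z < (2 + (thread // 3))) 00000000000000000000000011111111
step 19: x <- x                       00000000000000000000000000000011
step 20: z <- (z + 2)                 00000000000000000000000000000011
step 21: eval (z < (2 + (thread // 3))) 00000000000000000000000000000011
step 22: y <- min((thread * thread), max(x, 12)) 11111111111111111111111111111111

Answer: 23 steps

z: 3,3,3,3,3,3,5,5,5,5,5,5,7,7,7,7,7,7,9,9,9,9,9,9,11,11,11,11,11,11,13,13
y: 0,1,4,9,12,12,12,12,12,12,12,12,12,12,12,12,12,12,12,12,12,12,12,12,12,12,12,12,12,12,12,12
x: 10,10,10,10,10,10,10,10,10,10,10,10,10,10,10,10,10,10,10,10,10,10,10,10,10,10,10,10,10,10,10,10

steps = 23; useful = 466; efficiency = 466/736 = 233/368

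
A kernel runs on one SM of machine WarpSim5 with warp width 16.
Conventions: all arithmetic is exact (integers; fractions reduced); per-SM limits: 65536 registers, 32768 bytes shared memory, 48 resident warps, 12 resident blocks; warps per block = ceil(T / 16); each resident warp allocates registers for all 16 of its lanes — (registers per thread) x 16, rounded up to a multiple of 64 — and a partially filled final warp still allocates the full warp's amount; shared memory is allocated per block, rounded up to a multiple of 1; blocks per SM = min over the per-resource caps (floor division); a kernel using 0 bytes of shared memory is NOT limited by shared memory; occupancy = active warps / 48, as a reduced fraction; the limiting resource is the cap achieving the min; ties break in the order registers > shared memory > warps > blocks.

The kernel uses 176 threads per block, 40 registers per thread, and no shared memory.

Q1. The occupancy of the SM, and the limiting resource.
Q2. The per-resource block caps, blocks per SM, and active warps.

Answer: occupancy 11/12, limited by warps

registers: 9 blocks
shared memory: no limit (kernel uses none)
warps: 4 blocks
blocks: 12 blocks

Answer: 4 blocks, 44 active warps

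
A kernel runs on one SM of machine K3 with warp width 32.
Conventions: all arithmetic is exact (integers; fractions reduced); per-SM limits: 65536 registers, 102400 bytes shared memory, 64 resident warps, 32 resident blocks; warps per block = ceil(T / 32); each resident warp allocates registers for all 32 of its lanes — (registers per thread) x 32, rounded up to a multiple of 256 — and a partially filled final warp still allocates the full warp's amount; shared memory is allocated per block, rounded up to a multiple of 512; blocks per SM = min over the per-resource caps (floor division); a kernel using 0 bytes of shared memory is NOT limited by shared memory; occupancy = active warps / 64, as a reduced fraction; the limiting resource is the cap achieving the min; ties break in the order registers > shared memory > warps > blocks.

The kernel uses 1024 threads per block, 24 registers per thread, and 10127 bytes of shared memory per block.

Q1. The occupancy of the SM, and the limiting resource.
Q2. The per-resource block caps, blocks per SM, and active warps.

Answer: occupancy 1, limited by registers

registers: 2 blocks
shared memory: 10 blocks
warps: 2 blocks
blocks: 32 blocks

Answer: 2 blocks, 64 active warps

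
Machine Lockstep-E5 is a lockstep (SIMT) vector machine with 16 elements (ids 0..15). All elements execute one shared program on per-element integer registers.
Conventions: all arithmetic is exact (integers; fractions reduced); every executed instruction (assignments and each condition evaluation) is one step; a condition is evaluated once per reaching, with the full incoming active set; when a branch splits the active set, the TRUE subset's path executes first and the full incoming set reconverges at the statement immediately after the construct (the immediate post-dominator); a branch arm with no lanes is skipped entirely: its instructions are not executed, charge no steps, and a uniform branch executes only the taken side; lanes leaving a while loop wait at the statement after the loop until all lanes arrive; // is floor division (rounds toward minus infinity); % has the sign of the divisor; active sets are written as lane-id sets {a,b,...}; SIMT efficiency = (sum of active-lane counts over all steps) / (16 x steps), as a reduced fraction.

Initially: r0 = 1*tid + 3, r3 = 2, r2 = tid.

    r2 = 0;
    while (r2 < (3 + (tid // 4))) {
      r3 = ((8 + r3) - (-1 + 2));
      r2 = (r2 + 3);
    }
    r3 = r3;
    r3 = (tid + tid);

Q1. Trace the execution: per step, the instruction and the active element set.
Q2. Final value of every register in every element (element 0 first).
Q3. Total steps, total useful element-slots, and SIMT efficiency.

step 0: r2 <- 0                      {0,1,2,3,4,5,6,7,8,9,10,11,12,13,14,15}
step 1: eval (r2 < (3 + (tid // 4))) {0,1,2,3,4,5,6,7,8,9,10,11,12,13,14,15}
step 2: r3 <- ((8 + r3) - (-1 + 2))  {0,1,2,3,4,5,6,7,8,9,10,11,12,13,14,15}
step 3: r2 <- (r2 + 3)               {0,1,2,3,4,5,6,7,8,9,10,11,12,13,14,15}
step 4: eval (r2 < (3 + (tid // 4))) {0,1,2,3,4,5,6,7,8,9,10,11,12,13,14,15}
step 5: r3 <- ((8 + r3) - (-1 + 2))  {4,5,6,7,8,9,10,11,12,13,14,15}
step 6: r2 <- (r2 + 3)               {4,5,6,7,8,9,10,11,12,13,14,15}
step 7: eval (r2 < (3 + (tid // 4))) {4,5,6,7,8,9,10,11,12,13,14,15}
step 8: r3 <- r3                     {0,1,2,3,4,5,6,7,8,9,10,11,12,13,14,15}
step 9: r3 <- (tid + tid)            {0,1,2,3,4,5,6,7,8,9,10,11,12,13,14,15}

Answer: 10 steps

r0: 3,4,5,6,7,8,9,10,11,12,13,14,15,16,17,18
r3: 0,2,4,6,8,10,12,14,16,18,20,22,24,26,28,30
r2: 3,3,3,3,6,6,6,6,6,6,6,6,6,6,6,6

steps = 10; useful = 148; efficiency = 148/160 = 37/40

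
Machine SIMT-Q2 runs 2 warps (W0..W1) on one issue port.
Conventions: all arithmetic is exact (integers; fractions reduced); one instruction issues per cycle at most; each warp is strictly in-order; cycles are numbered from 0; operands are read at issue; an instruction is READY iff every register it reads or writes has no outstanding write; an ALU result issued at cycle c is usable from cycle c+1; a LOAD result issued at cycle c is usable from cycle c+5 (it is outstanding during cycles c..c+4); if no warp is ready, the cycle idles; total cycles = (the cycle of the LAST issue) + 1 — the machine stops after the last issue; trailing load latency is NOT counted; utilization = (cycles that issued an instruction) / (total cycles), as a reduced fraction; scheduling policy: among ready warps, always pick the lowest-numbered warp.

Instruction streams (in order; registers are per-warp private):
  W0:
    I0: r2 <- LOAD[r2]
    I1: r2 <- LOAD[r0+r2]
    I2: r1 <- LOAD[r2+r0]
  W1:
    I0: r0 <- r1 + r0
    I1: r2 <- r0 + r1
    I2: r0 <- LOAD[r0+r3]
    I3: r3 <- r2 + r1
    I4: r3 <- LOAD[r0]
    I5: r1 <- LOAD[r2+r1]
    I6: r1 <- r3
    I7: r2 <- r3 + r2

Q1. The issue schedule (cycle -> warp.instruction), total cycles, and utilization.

cycle 0: W0.I0
cycle 1: W1.I0
cycle 2: W1.I1
cycle 3: W1.I2
cycle 4: W1.I3
cycle 5: W0.I1
cycle 6: idle
cycle 7: idle
cycle 8: W1.I4
cycle 9: W1.I5
cycle 10: W0.I2
cycle 11: idle
cycle 12: idle
cycle 13: idle
cycle 14: W1.I6
cycle 15: W1.I7

Answer: 16 cycles, utilization 11/16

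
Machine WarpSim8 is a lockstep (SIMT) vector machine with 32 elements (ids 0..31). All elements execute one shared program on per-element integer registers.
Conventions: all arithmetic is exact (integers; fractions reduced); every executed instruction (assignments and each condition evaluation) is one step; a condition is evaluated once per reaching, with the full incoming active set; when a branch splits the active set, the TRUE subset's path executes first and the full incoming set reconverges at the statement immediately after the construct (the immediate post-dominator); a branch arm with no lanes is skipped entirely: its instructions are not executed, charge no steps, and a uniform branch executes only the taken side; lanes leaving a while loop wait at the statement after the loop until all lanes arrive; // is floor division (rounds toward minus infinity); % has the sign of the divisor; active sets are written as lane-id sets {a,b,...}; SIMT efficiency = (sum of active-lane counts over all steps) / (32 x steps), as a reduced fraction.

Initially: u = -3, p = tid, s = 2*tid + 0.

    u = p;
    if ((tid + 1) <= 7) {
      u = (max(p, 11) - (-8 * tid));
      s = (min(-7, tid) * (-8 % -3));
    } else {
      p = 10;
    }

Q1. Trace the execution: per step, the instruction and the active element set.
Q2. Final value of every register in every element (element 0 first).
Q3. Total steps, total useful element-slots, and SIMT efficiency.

step 0: u <- p                       {0,1,2,3,4,5,6,7,8,9,10,11,12,13,14,15,16,17,18,19,20,21,22,23,24,25,26,27,28,29,30,31}
step 1: eval ((tid + 1) <= 7)        {0,1,2,3,4,5,6,7,8,9,10,11,12,13,14,15,16,17,18,19,20,21,22,23,24,25,26,27,28,29,30,31}
step 2: u <- (max(p, 11) - (-8 * tid)) {0,1,2,3,4,5,6}
step 3: s <- (min(-7, tid) * (-8 % -3)) {0,1,2,3,4,5,6}
step 4: p <- 10                      {7,8,9,10,11,12,13,14,15,16,17,18,19,20,21,22,23,24,25,26,27,28,29,30,31}

Answer: 5 steps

u: 11,19,27,35,43,51,59,7,8,9,10,11,12,13,14,15,16,17,18,19,20,21,22,23,24,25,26,27,28,29,30,31
p: 0,1,2,3,4,5,6,10,10,10,10,10,10,10,10,10,10,10,10,10,10,10,10,10,10,10,10,10,10,10,10,10
s: 14,14,14,14,14,14,14,14,16,18,20,22,24,26,28,30,32,34,36,38,40,42,44,46,48,50,52,54,56,58,60,62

steps = 5; useful = 103; efficiency = 103/160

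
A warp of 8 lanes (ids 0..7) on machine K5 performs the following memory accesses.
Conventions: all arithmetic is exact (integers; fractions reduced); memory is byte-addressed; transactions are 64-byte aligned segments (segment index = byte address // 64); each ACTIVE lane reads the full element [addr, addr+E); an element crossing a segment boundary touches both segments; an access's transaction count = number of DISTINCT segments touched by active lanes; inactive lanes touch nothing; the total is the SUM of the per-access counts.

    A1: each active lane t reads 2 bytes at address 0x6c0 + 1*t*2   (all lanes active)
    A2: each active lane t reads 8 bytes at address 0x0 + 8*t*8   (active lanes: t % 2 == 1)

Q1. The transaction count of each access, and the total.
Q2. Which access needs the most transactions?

A1: 1 transaction
A2: 4 transactions

Answer: 1,4; total 5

Answer: A2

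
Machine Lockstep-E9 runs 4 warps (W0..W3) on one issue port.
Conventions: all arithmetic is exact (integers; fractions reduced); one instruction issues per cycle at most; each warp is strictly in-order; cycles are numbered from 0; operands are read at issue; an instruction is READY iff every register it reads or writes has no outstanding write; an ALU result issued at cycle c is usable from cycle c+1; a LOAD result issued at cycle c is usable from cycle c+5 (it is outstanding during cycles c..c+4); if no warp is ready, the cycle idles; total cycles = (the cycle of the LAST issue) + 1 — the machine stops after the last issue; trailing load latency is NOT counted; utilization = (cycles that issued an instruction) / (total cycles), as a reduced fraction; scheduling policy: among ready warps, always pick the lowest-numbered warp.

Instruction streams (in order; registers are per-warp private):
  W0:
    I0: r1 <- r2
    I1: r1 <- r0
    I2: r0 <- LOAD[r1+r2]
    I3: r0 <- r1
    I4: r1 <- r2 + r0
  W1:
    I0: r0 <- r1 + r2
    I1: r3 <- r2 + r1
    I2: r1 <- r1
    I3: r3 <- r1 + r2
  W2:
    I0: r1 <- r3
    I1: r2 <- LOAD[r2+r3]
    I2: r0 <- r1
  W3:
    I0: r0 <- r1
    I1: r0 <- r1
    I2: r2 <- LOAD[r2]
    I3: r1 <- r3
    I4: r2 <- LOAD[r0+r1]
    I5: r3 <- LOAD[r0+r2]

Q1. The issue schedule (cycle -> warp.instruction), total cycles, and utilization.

cycle 0: W0.I0
cycle 1: W0.I1
cycle 2: W0.I2
cycle 3: W1.I0
cycle 4: W1.I1
cycle 5: W1.I2
cycle 6: W1.I3
cycle 7: W0.I3
cycle 8: W0.I4
cycle 9: W2.I0
cycle 10: W2.I1
cycle 11: W2.I2
cycle 12: W3.I0
cycle 13: W3.I1
cycle 14: W3.I2
cycle 15: W3.I3
cycle 16: idle
cycle 17: idle
cycle 18: idle
cycle 19: W3.I4
cycle 20: idle
cycle 21: idle
cycle 22: idle
cycle 23: idle
cycle 24: W3.I5

Answer: 25 cycles, utilization 18/25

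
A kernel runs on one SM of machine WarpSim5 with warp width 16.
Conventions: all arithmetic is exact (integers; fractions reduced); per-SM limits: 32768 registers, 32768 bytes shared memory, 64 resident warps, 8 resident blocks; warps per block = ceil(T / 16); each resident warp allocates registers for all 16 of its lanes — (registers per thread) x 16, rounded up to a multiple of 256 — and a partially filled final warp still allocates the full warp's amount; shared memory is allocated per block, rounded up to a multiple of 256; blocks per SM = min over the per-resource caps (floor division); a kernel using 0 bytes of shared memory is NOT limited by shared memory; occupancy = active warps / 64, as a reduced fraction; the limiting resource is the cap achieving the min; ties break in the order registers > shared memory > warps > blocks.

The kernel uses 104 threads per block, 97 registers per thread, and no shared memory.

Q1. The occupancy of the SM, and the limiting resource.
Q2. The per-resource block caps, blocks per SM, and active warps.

Answer: occupancy 7/32, limited by registers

registers: 2 blocks
shared memory: no limit (kernel uses none)
warps: 9 blocks
blocks: 8 blocks

Answer: 2 blocks, 14 active warps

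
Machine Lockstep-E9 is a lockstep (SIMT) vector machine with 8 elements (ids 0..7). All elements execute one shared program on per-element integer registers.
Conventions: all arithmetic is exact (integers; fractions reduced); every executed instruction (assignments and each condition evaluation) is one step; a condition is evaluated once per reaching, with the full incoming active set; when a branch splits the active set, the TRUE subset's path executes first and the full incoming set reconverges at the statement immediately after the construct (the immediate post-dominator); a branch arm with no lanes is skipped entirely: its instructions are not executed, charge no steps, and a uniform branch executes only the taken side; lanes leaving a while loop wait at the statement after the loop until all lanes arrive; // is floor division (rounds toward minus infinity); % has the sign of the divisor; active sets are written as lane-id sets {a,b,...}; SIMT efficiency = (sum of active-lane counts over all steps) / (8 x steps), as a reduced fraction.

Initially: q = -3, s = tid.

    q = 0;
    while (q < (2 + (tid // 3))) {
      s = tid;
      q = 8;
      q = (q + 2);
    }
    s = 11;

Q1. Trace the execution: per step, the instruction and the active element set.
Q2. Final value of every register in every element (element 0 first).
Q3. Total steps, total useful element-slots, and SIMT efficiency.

step 0: q <- 0                       {0,1,2,3,4,5,6,7}
step 1: eval (q < (2 + (tid // 3)))  {0,1,2,3,4,5,6,7}
step 2: s <- tid                     {0,1,2,3,4,5,6,7}
step 3: q <- 8                       {0,1,2,3,4,5,6,7}
step 4: q <- (q + 2)                 {0,1,2,3,4,5,6,7}
step 5: eval (q < (2 + (tid // 3)))  {0,1,2,3,4,5,6,7}
step 6: s <- 11                      {0,1,2,3,4,5,6,7}

Answer: 7 steps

q: 10,10,10,10,10,10,10,10
s: 11,11,11,11,11,11,11,11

steps = 7; useful = 56; efficiency = 56/56 = 1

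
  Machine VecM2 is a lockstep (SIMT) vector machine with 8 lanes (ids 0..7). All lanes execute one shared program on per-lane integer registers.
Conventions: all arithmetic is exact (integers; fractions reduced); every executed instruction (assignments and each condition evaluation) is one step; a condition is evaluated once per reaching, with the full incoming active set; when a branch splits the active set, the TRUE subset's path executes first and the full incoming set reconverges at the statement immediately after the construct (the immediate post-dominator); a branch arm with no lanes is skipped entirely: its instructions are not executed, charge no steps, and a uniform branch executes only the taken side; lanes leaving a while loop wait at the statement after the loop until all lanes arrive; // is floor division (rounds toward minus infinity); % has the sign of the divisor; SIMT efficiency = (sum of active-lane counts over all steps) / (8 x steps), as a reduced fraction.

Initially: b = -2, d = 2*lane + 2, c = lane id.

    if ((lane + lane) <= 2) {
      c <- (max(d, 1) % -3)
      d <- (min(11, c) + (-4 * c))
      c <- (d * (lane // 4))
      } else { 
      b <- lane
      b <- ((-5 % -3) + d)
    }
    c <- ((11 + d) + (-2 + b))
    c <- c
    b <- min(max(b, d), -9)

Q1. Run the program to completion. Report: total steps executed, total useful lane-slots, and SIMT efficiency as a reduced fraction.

Answer: 9 steps, 50 useful, 25/36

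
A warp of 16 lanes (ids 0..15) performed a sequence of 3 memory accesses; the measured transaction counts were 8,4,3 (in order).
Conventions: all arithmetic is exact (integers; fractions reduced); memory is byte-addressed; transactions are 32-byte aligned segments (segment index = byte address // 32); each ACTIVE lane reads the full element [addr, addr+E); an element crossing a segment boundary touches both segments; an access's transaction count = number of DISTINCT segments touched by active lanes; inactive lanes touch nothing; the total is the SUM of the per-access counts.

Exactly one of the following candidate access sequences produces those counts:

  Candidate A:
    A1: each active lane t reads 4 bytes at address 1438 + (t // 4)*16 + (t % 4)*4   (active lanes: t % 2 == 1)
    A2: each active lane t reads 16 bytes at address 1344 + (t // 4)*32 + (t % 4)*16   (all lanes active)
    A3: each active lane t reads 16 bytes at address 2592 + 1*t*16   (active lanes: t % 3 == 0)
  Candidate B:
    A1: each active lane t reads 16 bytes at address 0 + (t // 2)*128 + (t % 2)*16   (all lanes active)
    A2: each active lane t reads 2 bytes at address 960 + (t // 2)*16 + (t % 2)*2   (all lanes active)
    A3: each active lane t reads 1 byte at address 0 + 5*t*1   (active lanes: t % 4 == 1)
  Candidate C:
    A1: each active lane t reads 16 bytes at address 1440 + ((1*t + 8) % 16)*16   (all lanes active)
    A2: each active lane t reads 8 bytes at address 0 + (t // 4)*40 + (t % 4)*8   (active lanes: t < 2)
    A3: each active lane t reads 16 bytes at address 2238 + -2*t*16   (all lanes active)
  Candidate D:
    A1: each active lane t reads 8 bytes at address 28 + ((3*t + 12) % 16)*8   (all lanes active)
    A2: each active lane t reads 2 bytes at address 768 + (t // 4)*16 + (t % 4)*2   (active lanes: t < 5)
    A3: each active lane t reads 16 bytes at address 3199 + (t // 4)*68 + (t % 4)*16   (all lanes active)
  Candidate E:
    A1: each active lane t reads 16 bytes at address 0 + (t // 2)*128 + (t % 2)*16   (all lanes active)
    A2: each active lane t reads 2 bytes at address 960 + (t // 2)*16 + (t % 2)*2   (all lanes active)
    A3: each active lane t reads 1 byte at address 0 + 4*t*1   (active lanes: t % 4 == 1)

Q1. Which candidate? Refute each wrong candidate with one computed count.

A: A1 gives 2 transactions, not 8
C: A2 gives 1 transaction, not 4
D: A1 gives 5 transactions, not 8
E: A3 gives 2 transactions, not 3
B: all counts match (8,4,3)

Answer: B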